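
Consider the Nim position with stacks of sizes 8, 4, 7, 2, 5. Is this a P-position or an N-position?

Compute the nim-sum pairwise:
8 ⊕ 4 = 12
12 ⊕ 7 = 11
11 ⊕ 2 = 9
9 ⊕ 5 = 12
The nim-sum is 12 ≠ 0, so this is an N-position: the player to move can win.

N-position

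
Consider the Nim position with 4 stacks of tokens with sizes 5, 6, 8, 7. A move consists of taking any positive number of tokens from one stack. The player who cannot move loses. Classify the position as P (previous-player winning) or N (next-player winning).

N-position

Nim-sum: 5 ⊕ 6 ⊕ 8 ⊕ 7 = 12.
The nim-sum is 12 ≠ 0, so this is an N-position: the player to move can win.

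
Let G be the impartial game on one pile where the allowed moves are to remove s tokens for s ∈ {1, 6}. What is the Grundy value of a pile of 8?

Compute g(0), g(1), … for moves {1, 6}:
k:     0  1  2  3  4  5  6  7  8
g(k):  0  1  0  1  0  1  2  0  1
So g(8) = 1.

1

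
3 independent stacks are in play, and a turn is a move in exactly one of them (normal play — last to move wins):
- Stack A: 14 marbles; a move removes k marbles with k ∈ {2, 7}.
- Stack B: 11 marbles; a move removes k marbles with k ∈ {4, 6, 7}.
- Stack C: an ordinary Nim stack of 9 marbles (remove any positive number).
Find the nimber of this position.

9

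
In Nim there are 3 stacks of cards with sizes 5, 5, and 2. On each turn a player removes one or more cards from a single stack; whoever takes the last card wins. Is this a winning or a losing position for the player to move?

Winning position

In binary:
  101  (5)
  101  (5)
  010  (2)
  ---
  010  (2)
The nim-sum is 2 ≠ 0, so this is an N-position: the player to move can win.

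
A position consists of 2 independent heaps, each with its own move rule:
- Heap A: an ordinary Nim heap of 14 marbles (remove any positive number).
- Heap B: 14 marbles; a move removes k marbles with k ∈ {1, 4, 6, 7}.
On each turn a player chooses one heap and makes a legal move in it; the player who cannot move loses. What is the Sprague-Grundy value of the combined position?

15

Heap A is a plain Nim heap of size 14, so its Grundy value is 14.
Grundy values for heap B (subtraction set {1, 4, 6, 7}):
g(0) = mex{} = 0
g(1) = mex{0} = 1
g(2) = mex{1} = 0
g(3) = mex{0} = 1
g(4) = mex{0,1} = 2
g(5) = mex{1,2} = 0
g(6) = mex{0} = 1
g(7) = mex{0,1} = 2
g(8) = mex{0,1,2} = 3
g(9) = mex{0,1,3} = 2
g(10) = mex{1,2} = 0
g(11) = mex{0,2} = 1
g(12) = mex{0,1,3} = 2
g(13) = mex{1,2} = 0
g(14) = mex{0,2,3} = 1
So g(14) = 1.
By the Sprague-Grundy theorem, the Grundy value of a sum of independent games is the XOR of the component values.
Combined value = 14 XOR 1 = 15.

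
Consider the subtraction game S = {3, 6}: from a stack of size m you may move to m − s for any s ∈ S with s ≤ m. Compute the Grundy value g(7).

2

Grundy values for subtraction set {3, 6}:
g(0) = mex{} = 0
g(1) = mex{} = 0
g(2) = mex{} = 0
g(3) = mex{0} = 1
g(4) = mex{0} = 1
g(5) = mex{0} = 1
g(6) = mex{0,1} = 2
g(7) = mex{0,1} = 2
So g(7) = 2.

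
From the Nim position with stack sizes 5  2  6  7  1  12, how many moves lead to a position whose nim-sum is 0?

1

Write each in binary and XOR column by column:
  0101  (5)
  0010  (2)
  0110  (6)
  0111  (7)
  0001  (1)
  1100  (12)
  ----
  1011  (11)
The overall nim-sum is X = 11. A stack of size p has a winning move iff p XOR X < p (reduce it to p XOR X).
  5: 5 XOR 11 = 14 ≥ 5 — no move.
  2: 2 XOR 11 = 9 ≥ 2 — no move.
  6: 6 XOR 11 = 13 ≥ 6 — no move.
  7: 7 XOR 11 = 12 ≥ 7 — no move.
  1: 1 XOR 11 = 10 ≥ 1 — no move.
  12: 12 XOR 11 = 7 < 12 — winning move (to 7).
That gives 1 winning move.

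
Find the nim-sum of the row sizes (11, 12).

7

Nim-sum: 11 ⊕ 12 = 7.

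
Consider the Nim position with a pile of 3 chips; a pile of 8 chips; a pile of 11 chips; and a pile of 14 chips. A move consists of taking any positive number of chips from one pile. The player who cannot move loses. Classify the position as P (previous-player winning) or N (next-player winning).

N-position

Nim-sum: 3 ^ 8 ^ 11 ^ 14 = 14.
The nim-sum is 14 ≠ 0, so this is an N-position: the player to move can win.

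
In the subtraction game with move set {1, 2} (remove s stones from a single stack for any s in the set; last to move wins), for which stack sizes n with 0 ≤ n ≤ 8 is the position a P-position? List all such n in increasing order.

0, 3, 6

Grundy values for subtraction set {1, 2}:
k:     0  1  2  3  4  5  6  7  8
g(k):  0  1  2  0  1  2  0  1  2
The P-positions (g = 0) in 0..8 are 0, 3, 6.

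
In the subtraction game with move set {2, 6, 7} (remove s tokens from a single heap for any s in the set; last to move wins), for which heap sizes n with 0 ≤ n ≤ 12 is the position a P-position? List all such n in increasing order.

0, 1, 4, 5, 9

Build the Grundy sequence with g(k) = mex{g(k−s) : s ∈ {2, 6, 7}, s ≤ k}:
g(0) = mex{} = 0
g(1) = mex{} = 0
g(2) = mex{0} = 1
g(3) = mex{0} = 1
g(4) = mex{1} = 0
g(5) = mex{1} = 0
g(6) = mex{0} = 1
g(7) = mex{0} = 1
g(8) = mex{0,1} = 2
g(9) = mex{1} = 0
g(10) = mex{0,1,2} = 3
g(11) = mex{0} = 1
g(12) = mex{0,1,3} = 2
The P-positions (g = 0) in 0..12 are 0, 1, 4, 5, 9.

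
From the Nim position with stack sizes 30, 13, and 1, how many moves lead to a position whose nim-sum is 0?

1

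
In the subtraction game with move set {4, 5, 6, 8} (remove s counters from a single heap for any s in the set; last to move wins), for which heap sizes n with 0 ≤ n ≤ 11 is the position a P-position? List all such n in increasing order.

0, 1, 2, 3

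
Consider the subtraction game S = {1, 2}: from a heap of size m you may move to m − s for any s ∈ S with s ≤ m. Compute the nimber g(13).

Build the Grundy sequence with g(k) = mex{g(k−s) : s ∈ {1, 2}, s ≤ k}:
k:     0  1  2  3  4  5  6  7  8  9 10 11 12 13
g(k):  0  1  2  0  1  2  0  1  2  0  1  2  0  1
So g(13) = 1.

1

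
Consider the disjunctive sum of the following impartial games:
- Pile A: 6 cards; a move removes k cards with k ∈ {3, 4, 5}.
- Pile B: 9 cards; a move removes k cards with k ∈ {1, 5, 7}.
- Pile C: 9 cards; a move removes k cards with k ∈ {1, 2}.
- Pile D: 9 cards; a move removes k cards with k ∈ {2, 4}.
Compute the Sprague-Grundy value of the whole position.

2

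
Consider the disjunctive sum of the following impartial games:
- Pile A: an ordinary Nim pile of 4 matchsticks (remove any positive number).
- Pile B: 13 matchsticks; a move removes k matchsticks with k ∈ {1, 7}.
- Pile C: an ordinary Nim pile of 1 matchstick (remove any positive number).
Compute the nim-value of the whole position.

4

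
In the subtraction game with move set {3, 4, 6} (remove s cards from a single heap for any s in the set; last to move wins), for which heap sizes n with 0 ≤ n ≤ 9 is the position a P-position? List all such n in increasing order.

0, 1, 2, 9

Compute g(0), g(1), … for moves {3, 4, 6}:
g(0) = mex{} = 0
g(1) = mex{} = 0
g(2) = mex{} = 0
g(3) = mex{0} = 1
g(4) = mex{0} = 1
g(5) = mex{0} = 1
g(6) = mex{0,1} = 2
g(7) = mex{0,1} = 2
g(8) = mex{0,1} = 2
g(9) = mex{1,2} = 0
The P-positions (g = 0) in 0..9 are 0, 1, 2, 9.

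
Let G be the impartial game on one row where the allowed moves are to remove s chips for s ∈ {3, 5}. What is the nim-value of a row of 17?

Grundy values for subtraction set {3, 5}:
k:     0  1  2  3  4  5  6  7  8  9 10 11 12 13 14 15 16 17
g(k):  0  0  0  1  1  1  2  2  0  0  0  1  1  1  2  2  0  0
So g(17) = 0.

0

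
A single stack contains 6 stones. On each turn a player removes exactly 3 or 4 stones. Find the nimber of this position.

2

Grundy values for subtraction set {3, 4}:
k:     0  1  2  3  4  5  6
g(k):  0  0  0  1  1  1  2
So g(6) = 2.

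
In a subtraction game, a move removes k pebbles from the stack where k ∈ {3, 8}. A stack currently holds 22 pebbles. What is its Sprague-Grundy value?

0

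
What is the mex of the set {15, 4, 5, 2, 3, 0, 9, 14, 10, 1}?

The values 0, 1, 2, 3, 4, 5 are all present; 6 is the first non-negative integer missing from the set.

6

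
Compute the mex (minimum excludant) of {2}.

0 is not in the set, so the mex is 0.

0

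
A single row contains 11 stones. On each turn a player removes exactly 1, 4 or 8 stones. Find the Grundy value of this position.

2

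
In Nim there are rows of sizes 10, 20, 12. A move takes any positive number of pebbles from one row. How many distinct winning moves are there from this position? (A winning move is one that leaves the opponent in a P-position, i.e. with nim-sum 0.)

1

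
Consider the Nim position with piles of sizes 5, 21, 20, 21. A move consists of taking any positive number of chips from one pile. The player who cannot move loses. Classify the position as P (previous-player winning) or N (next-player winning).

Compute the nim-sum pairwise:
5 ⊕ 21 = 16
16 ⊕ 20 = 4
4 ⊕ 21 = 17
The nim-sum is 17 ≠ 0, so this is an N-position: the player to move can win.

N-position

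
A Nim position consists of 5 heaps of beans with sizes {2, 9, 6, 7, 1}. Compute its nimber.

Bitwise XOR of the heap sizes:
  0010  (2)
  1001  (9)
  0110  (6)
  0111  (7)
  0001  (1)
  ----
  1011  (11)

11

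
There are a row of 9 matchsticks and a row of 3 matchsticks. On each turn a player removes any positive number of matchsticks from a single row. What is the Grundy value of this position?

10

Compute the nim-sum pairwise:
9 ^ 3 = 10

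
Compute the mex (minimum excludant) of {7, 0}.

1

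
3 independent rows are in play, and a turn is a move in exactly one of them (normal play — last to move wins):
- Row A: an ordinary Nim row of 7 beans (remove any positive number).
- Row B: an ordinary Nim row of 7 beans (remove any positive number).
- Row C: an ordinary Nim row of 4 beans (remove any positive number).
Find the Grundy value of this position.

4

Row A is a plain Nim row of size 7, so its Grundy value is 7.
Row B is a plain Nim row of size 7, so its Grundy value is 7.
Row C is a plain Nim row of size 4, so its Grundy value is 4.
The value of a disjunctive sum is the nim-sum of the parts.
Combined value = 7 ⊕ 7 ⊕ 4 = 4.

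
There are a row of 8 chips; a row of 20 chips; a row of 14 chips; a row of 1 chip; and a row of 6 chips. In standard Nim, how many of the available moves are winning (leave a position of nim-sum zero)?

1

Write each in binary and XOR column by column:
  01000  (8)
  10100  (20)
  01110  (14)
  00001  (1)
  00110  (6)
  -----
  10101  (21)
The overall nim-sum is X = 21. A row of size p has a winning move iff p XOR X < p (reduce it to p XOR X).
  8: 8 XOR 21 = 29 ≥ 8 — no move.
  20: 20 XOR 21 = 1 < 20 — winning move (to 1).
  14: 14 XOR 21 = 27 ≥ 14 — no move.
  1: 1 XOR 21 = 20 ≥ 1 — no move.
  6: 6 XOR 21 = 19 ≥ 6 — no move.
That gives 1 winning move.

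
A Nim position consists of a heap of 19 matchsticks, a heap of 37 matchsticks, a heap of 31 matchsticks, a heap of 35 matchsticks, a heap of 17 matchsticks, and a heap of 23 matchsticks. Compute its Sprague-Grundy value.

12

Nim-sum: 19 XOR 37 XOR 31 XOR 35 XOR 17 XOR 23 = 12.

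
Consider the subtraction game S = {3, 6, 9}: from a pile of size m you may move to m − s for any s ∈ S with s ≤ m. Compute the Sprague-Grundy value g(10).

Build the Grundy sequence with g(k) = mex{g(k−s) : s ∈ {3, 6, 9}, s ≤ k}:
k:     0  1  2  3  4  5  6  7  8  9 10
g(k):  0  0  0  1  1  1  2  2  2  3  3
So g(10) = 3.

3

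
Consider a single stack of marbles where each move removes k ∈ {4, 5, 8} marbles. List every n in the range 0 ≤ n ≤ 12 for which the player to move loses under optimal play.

0, 1, 2, 3, 12

Build the Grundy sequence with g(k) = mex{g(k−s) : s ∈ {4, 5, 8}, s ≤ k}:
g(0) = mex{} = 0
g(1) = mex{} = 0
g(2) = mex{} = 0
g(3) = mex{} = 0
g(4) = mex{0} = 1
g(5) = mex{0} = 1
g(6) = mex{0} = 1
g(7) = mex{0} = 1
g(8) = mex{0,1} = 2
g(9) = mex{0,1} = 2
g(10) = mex{0,1} = 2
g(11) = mex{0,1} = 2
g(12) = mex{1,2} = 0
The P-positions (g = 0) in 0..12 are 0, 1, 2, 3, 12.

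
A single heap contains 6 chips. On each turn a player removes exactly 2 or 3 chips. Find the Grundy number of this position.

Build the Grundy sequence with g(k) = mex{g(k−s) : s ∈ {2, 3}, s ≤ k}:
k:     0  1  2  3  4  5  6
g(k):  0  0  1  1  2  0  0
So g(6) = 0.

0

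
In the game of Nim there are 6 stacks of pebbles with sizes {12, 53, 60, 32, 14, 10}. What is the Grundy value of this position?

33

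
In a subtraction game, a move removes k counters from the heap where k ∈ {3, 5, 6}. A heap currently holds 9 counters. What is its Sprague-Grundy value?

Grundy values for subtraction set {3, 5, 6}:
k:     0  1  2  3  4  5  6  7  8  9
g(k):  0  0  0  1  1  1  2  2  2  0
So g(9) = 0.

0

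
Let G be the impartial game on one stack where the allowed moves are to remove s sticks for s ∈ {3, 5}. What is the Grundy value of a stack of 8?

0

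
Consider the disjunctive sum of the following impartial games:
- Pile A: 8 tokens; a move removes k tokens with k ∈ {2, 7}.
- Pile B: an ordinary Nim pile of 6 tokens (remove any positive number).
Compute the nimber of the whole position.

4

Build the Grundy sequence for pile A with g(k) = mex{g(k−s) : s ∈ {2, 7}, s ≤ k}:
g(0) = mex{} = 0
g(1) = mex{} = 0
g(2) = mex{0} = 1
g(3) = mex{0} = 1
g(4) = mex{1} = 0
g(5) = mex{1} = 0
g(6) = mex{0} = 1
g(7) = mex{0} = 1
g(8) = mex{0,1} = 2
So g(8) = 2.
Pile B is a plain Nim pile of size 6, so its Grundy value is 6.
The value of a disjunctive sum is the nim-sum of the parts.
Combined value = 2 XOR 6 = 4.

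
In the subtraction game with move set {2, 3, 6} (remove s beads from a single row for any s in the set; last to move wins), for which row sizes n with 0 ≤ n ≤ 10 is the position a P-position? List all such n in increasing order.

0, 1, 5, 9, 10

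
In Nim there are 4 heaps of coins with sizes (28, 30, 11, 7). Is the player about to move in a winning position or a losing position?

Nim-sum: 28 ⊕ 30 ⊕ 11 ⊕ 7 = 14.
The nim-sum is 14 ≠ 0, so this is an N-position: the player to move can win.

Winning position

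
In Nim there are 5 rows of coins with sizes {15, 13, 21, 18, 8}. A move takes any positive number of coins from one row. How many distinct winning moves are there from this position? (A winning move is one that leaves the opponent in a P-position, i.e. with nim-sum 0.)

3

Bitwise XOR of the heap sizes:
  01111  (15)
  01101  (13)
  10101  (21)
  10010  (18)
  01000  (8)
  -----
  01101  (13)
The overall nim-sum is X = 13. A row of size p has a winning move iff p XOR X < p (reduce it to p XOR X).
  15: 15 XOR 13 = 2 < 15 — winning move (to 2).
  13: 13 XOR 13 = 0 < 13 — winning move (to 0).
  21: 21 XOR 13 = 24 ≥ 21 — no move.
  18: 18 XOR 13 = 31 ≥ 18 — no move.
  8: 8 XOR 13 = 5 < 8 — winning move (to 5).
That gives 3 winning moves.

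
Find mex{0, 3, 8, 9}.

0 is in the set but 1 is not, so the mex is 1.

1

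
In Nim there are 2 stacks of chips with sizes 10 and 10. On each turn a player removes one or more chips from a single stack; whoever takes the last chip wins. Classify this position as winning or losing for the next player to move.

Losing position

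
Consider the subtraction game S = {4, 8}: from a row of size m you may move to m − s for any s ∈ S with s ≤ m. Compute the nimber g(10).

2

Build the Grundy sequence with g(k) = mex{g(k−s) : s ∈ {4, 8}, s ≤ k}:
g(0) = mex{} = 0
g(1) = mex{} = 0
g(2) = mex{} = 0
g(3) = mex{} = 0
g(4) = mex{0} = 1
g(5) = mex{0} = 1
g(6) = mex{0} = 1
g(7) = mex{0} = 1
g(8) = mex{0,1} = 2
g(9) = mex{0,1} = 2
g(10) = mex{0,1} = 2
So g(10) = 2.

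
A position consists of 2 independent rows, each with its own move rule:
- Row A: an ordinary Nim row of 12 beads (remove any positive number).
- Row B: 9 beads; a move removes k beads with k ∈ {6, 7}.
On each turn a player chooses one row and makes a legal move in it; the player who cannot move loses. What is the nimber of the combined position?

13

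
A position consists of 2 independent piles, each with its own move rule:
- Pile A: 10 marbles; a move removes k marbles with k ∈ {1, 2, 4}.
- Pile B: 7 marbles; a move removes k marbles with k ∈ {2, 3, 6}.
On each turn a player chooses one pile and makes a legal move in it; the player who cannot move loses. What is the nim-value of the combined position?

0

For pile A, compute g(0), g(1), … with moves {1, 2, 4}:
g(0) = mex{} = 0
g(1) = mex{0} = 1
g(2) = mex{0,1} = 2
g(3) = mex{1,2} = 0
g(4) = mex{0,2} = 1
g(5) = mex{0,1} = 2
g(6) = mex{1,2} = 0
g(7) = mex{0,2} = 1
g(8) = mex{0,1} = 2
g(9) = mex{1,2} = 0
g(10) = mex{0,2} = 1
So g(10) = 1.
For pile B, compute g(0), g(1), … with moves {2, 3, 6}:
g(0) = mex{} = 0
g(1) = mex{} = 0
g(2) = mex{0} = 1
g(3) = mex{0} = 1
g(4) = mex{0,1} = 2
g(5) = mex{1} = 0
g(6) = mex{0,1,2} = 3
g(7) = mex{0,2} = 1
So g(7) = 1.
The value of a disjunctive sum is the nim-sum of the parts.
Combined value = 1 ⊕ 1 = 0.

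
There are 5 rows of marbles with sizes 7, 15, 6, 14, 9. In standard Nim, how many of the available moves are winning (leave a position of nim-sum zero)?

Nim-sum: 7 ⊕ 15 ⊕ 6 ⊕ 14 ⊕ 9 = 9.
The overall nim-sum is X = 9. A row of size p has a winning move iff p XOR X < p (reduce it to p XOR X).
  7: 7 XOR 9 = 14 ≥ 7 — no move.
  15: 15 XOR 9 = 6 < 15 — winning move (to 6).
  6: 6 XOR 9 = 15 ≥ 6 — no move.
  14: 14 XOR 9 = 7 < 14 — winning move (to 7).
  9: 9 XOR 9 = 0 < 9 — winning move (to 0).
That gives 3 winning moves.

3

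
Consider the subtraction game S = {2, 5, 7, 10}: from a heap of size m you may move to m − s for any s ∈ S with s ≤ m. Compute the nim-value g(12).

Compute g(0), g(1), … for moves {2, 5, 7, 10}:
k:     0  1  2  3  4  5  6  7  8  9 10 11 12
g(k):  0  0  1  1  0  2  1  3  2  2  3  3  0
So g(12) = 0.

0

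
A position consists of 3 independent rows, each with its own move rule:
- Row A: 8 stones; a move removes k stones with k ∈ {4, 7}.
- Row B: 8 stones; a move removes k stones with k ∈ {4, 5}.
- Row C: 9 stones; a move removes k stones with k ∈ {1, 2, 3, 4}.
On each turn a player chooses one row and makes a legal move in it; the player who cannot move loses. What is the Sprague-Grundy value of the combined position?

4

Grundy values for row A (subtraction set {4, 7}):
g(0) = mex{} = 0
g(1) = mex{} = 0
g(2) = mex{} = 0
g(3) = mex{} = 0
g(4) = mex{0} = 1
g(5) = mex{0} = 1
g(6) = mex{0} = 1
g(7) = mex{0} = 1
g(8) = mex{0,1} = 2
So g(8) = 2.
Build the Grundy sequence for row B with g(k) = mex{g(k−s) : s ∈ {4, 5}, s ≤ k}:
g(0) = mex{} = 0
g(1) = mex{} = 0
g(2) = mex{} = 0
g(3) = mex{} = 0
g(4) = mex{0} = 1
g(5) = mex{0} = 1
g(6) = mex{0} = 1
g(7) = mex{0} = 1
g(8) = mex{0,1} = 2
So g(8) = 2.
Grundy values for row C (subtraction set {1, 2, 3, 4}):
g(0) = mex{} = 0
g(1) = mex{0} = 1
g(2) = mex{0,1} = 2
g(3) = mex{0,1,2} = 3
g(4) = mex{0,1,2,3} = 4
g(5) = mex{1,2,3,4} = 0
g(6) = mex{0,2,3,4} = 1
g(7) = mex{0,1,3,4} = 2
g(8) = mex{0,1,2,4} = 3
g(9) = mex{0,1,2,3} = 4
So g(9) = 4.
The value of a disjunctive sum is the nim-sum of the parts.
Combined value = 2 ⊕ 2 ⊕ 4 = 4.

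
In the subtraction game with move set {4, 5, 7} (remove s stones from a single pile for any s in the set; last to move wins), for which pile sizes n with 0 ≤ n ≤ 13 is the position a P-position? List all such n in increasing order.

0, 1, 2, 3, 11, 12, 13

Build the Grundy sequence with g(k) = mex{g(k−s) : s ∈ {4, 5, 7}, s ≤ k}:
g(0) = mex{} = 0
g(1) = mex{} = 0
g(2) = mex{} = 0
g(3) = mex{} = 0
g(4) = mex{0} = 1
g(5) = mex{0} = 1
g(6) = mex{0} = 1
g(7) = mex{0} = 1
g(8) = mex{0,1} = 2
g(9) = mex{0,1} = 2
g(10) = mex{0,1} = 2
g(11) = mex{1} = 0
g(12) = mex{1,2} = 0
g(13) = mex{1,2} = 0
The P-positions (g = 0) in 0..13 are 0, 1, 2, 3, 11, 12, 13.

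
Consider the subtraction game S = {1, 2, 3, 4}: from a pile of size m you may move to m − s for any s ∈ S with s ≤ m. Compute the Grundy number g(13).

3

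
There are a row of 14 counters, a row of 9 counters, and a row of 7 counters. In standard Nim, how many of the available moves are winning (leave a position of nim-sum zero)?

0

Nim-sum: 14 ⊕ 9 ⊕ 7 = 0.
The nim-sum is already 0, so every move leaves a nonzero nim-sum — there are no winning moves.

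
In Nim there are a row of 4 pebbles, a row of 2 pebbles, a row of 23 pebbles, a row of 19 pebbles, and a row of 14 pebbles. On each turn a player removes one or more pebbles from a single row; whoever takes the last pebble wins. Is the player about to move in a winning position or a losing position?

Winning position

Bitwise XOR of the heap sizes:
  00100  (4)
  00010  (2)
  10111  (23)
  10011  (19)
  01110  (14)
  -----
  01100  (12)
The nim-sum is 12 ≠ 0, so this is an N-position: the player to move can win.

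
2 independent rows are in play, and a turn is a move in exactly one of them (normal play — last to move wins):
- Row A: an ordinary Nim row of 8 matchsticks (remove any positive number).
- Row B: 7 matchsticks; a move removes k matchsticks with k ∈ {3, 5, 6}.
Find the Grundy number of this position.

10

Row A is a plain Nim row of size 8, so its Grundy value is 8.
Build the Grundy sequence for row B with g(k) = mex{g(k−s) : s ∈ {3, 5, 6}, s ≤ k}:
g(0) = mex{} = 0
g(1) = mex{} = 0
g(2) = mex{} = 0
g(3) = mex{0} = 1
g(4) = mex{0} = 1
g(5) = mex{0} = 1
g(6) = mex{0,1} = 2
g(7) = mex{0,1} = 2
So g(7) = 2.
By the Sprague-Grundy theorem, the Grundy value of a sum of independent games is the XOR of the component values.
Combined value = 8 XOR 2 = 10.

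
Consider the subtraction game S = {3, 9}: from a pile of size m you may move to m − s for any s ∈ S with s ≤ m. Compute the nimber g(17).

Build the Grundy sequence with g(k) = mex{g(k−s) : s ∈ {3, 9}, s ≤ k}:
k:     0  1  2  3  4  5  6  7  8  9 10 11 12 13 14 15 16 17
g(k):  0  0  0  1  1  1  0  0  0  1  1  1  0  0  0  1  1  1
So g(17) = 1.

1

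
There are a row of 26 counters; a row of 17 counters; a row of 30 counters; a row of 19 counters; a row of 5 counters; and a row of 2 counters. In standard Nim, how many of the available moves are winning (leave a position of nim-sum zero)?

3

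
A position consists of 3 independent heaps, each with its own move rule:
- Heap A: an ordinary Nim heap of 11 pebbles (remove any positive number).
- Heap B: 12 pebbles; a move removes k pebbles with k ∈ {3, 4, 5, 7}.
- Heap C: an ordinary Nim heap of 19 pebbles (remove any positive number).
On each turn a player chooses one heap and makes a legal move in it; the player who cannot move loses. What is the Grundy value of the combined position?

Heap A is a plain Nim heap of size 11, so its Grundy value is 11.
Grundy values for heap B (subtraction set {3, 4, 5, 7}):
g(0) = mex{} = 0
g(1) = mex{} = 0
g(2) = mex{} = 0
g(3) = mex{0} = 1
g(4) = mex{0} = 1
g(5) = mex{0} = 1
g(6) = mex{0,1} = 2
g(7) = mex{0,1} = 2
g(8) = mex{0,1} = 2
g(9) = mex{0,1,2} = 3
g(10) = mex{1,2} = 0
g(11) = mex{1,2} = 0
g(12) = mex{1,2,3} = 0
So g(12) = 0.
Heap C is a plain Nim heap of size 19, so its Grundy value is 19.
The value of a disjunctive sum is the nim-sum of the parts.
Combined value = 11 XOR 0 XOR 19 = 24.

24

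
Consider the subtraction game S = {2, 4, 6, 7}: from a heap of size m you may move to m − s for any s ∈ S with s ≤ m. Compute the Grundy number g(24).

3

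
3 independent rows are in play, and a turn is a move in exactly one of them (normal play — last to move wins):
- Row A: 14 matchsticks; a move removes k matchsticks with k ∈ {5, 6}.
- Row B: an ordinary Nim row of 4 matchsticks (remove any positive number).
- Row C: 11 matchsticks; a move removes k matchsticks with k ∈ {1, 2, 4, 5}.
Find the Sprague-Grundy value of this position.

Build the Grundy sequence for row A with g(k) = mex{g(k−s) : s ∈ {5, 6}, s ≤ k}:
k:     0  1  2  3  4  5  6  7  8  9 10 11 12 13 14
g(k):  0  0  0  0  0  1  1  1  1  1  2  0  0  0  0
So g(14) = 0.
Row B is a plain Nim row of size 4, so its Grundy value is 4.
For row C, compute g(0), g(1), … with moves {1, 2, 4, 5}:
g(0) = mex{} = 0
g(1) = mex{0} = 1
g(2) = mex{0,1} = 2
g(3) = mex{1,2} = 0
g(4) = mex{0,2} = 1
g(5) = mex{0,1} = 2
g(6) = mex{1,2} = 0
g(7) = mex{0,2} = 1
g(8) = mex{0,1} = 2
g(9) = mex{1,2} = 0
g(10) = mex{0,2} = 1
g(11) = mex{0,1} = 2
So g(11) = 2.
The value of a disjunctive sum is the nim-sum of the parts.
Combined value = 0 XOR 4 XOR 2 = 6.

6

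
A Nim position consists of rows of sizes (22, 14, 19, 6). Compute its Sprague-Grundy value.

Bitwise XOR of the heap sizes:
  10110  (22)
  01110  (14)
  10011  (19)
  00110  (6)
  -----
  01101  (13)

13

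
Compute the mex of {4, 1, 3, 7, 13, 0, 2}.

The values 0, 1, 2, 3, 4 are all present; 5 is the first non-negative integer missing from the set.

5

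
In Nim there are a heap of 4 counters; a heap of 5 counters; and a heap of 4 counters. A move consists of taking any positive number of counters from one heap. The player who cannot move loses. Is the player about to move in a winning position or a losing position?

Winning position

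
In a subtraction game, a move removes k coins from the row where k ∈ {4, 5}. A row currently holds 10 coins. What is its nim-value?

0

Build the Grundy sequence with g(k) = mex{g(k−s) : s ∈ {4, 5}, s ≤ k}:
g(0) = mex{} = 0
g(1) = mex{} = 0
g(2) = mex{} = 0
g(3) = mex{} = 0
g(4) = mex{0} = 1
g(5) = mex{0} = 1
g(6) = mex{0} = 1
g(7) = mex{0} = 1
g(8) = mex{0,1} = 2
g(9) = mex{1} = 0
g(10) = mex{1} = 0
So g(10) = 0.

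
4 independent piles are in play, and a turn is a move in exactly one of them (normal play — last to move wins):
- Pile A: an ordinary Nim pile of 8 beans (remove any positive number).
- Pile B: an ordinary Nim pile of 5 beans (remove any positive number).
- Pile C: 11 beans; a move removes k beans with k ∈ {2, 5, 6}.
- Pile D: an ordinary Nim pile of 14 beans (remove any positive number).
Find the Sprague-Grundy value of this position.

Pile A is a plain Nim pile of size 8, so its Grundy value is 8.
Pile B is a plain Nim pile of size 5, so its Grundy value is 5.
For pile C, compute g(0), g(1), … with moves {2, 5, 6}:
k:     0  1  2  3  4  5  6  7  8  9 10 11
g(k):  0  0  1  1  0  2  1  3  0  2  1  0
So g(11) = 0.
Pile D is a plain Nim pile of size 14, so its Grundy value is 14.
By the Sprague-Grundy theorem, the Grundy value of a sum of independent games is the XOR of the component values.
Combined value = 8 ⊕ 5 ⊕ 0 ⊕ 14 = 3.

3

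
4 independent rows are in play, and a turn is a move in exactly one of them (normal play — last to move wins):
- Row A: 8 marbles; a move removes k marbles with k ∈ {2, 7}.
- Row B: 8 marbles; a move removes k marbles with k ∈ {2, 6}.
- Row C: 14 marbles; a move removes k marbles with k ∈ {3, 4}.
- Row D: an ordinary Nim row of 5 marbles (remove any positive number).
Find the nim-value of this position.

7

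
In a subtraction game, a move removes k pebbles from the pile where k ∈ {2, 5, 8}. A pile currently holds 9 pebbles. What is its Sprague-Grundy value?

1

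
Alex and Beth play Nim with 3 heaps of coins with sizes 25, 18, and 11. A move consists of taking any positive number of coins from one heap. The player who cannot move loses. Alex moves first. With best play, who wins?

Beth wins

Nim-sum: 25 ⊕ 18 ⊕ 11 = 0.
The nim-sum is 0, so this is a P-position: the player to move is in a losing position under optimal play; Alex is about to move from it and so loses — Beth wins.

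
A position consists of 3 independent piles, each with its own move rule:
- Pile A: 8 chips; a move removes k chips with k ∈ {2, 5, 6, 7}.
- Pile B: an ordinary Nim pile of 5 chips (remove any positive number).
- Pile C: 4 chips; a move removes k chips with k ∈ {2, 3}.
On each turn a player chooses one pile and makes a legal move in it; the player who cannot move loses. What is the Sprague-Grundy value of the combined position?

Grundy values for pile A (subtraction set {2, 5, 6, 7}):
k:     0  1  2  3  4  5  6  7  8
g(k):  0  0  1  1  0  2  1  3  2
So g(8) = 2.
Pile B is a plain Nim pile of size 5, so its Grundy value is 5.
Build the Grundy sequence for pile C with g(k) = mex{g(k−s) : s ∈ {2, 3}, s ≤ k}:
k:     0  1  2  3  4
g(k):  0  0  1  1  2
So g(4) = 2.
The value of a disjunctive sum is the nim-sum of the parts.
Combined value = 2 ⊕ 5 ⊕ 2 = 5.

5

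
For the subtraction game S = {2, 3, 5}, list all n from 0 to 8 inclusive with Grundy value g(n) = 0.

0, 1, 7, 8

Build the Grundy sequence with g(k) = mex{g(k−s) : s ∈ {2, 3, 5}, s ≤ k}:
g(0) = mex{} = 0
g(1) = mex{} = 0
g(2) = mex{0} = 1
g(3) = mex{0} = 1
g(4) = mex{0,1} = 2
g(5) = mex{0,1} = 2
g(6) = mex{0,1,2} = 3
g(7) = mex{1,2} = 0
g(8) = mex{1,2,3} = 0
The P-positions (g = 0) in 0..8 are 0, 1, 7, 8.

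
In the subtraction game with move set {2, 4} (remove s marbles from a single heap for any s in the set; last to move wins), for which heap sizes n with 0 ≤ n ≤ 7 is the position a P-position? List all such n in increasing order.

0, 1, 6, 7

Compute g(0), g(1), … for moves {2, 4}:
g(0) = mex{} = 0
g(1) = mex{} = 0
g(2) = mex{0} = 1
g(3) = mex{0} = 1
g(4) = mex{0,1} = 2
g(5) = mex{0,1} = 2
g(6) = mex{1,2} = 0
g(7) = mex{1,2} = 0
The P-positions (g = 0) in 0..7 are 0, 1, 6, 7.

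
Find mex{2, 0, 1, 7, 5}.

The values 0, 1, 2 are all present; 3 is the first non-negative integer missing from the set.

3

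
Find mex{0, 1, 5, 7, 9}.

2

The values 0, 1 are all present; 2 is the first non-negative integer missing from the set.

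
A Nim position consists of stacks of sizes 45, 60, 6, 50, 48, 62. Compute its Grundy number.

Write each in binary and XOR column by column:
  101101  (45)
  111100  (60)
  000110  (6)
  110010  (50)
  110000  (48)
  111110  (62)
  ------
  101011  (43)

43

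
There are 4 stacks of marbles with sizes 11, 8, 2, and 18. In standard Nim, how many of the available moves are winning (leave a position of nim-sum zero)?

1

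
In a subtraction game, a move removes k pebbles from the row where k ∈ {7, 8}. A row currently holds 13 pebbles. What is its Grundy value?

1

Grundy values for subtraction set {7, 8}:
g(0) = mex{} = 0
g(1) = mex{} = 0
g(2) = mex{} = 0
g(3) = mex{} = 0
g(4) = mex{} = 0
g(5) = mex{} = 0
g(6) = mex{} = 0
g(7) = mex{0} = 1
g(8) = mex{0} = 1
g(9) = mex{0} = 1
g(10) = mex{0} = 1
g(11) = mex{0} = 1
g(12) = mex{0} = 1
g(13) = mex{0} = 1
So g(13) = 1.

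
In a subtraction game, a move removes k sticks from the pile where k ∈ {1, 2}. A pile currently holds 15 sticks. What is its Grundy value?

0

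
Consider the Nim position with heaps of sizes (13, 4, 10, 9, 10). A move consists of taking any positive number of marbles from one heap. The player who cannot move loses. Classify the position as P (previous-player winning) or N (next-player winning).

Write each in binary and XOR column by column:
  1101  (13)
  0100  (4)
  1010  (10)
  1001  (9)
  1010  (10)
  ----
  0000  (0)
The nim-sum is 0, so this is a P-position: the player to move is in a losing position under optimal play.

P-position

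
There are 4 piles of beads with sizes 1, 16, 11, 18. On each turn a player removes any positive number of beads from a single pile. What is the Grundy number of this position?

8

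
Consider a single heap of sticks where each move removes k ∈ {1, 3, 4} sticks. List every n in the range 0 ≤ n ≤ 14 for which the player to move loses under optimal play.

0, 2, 7, 9, 14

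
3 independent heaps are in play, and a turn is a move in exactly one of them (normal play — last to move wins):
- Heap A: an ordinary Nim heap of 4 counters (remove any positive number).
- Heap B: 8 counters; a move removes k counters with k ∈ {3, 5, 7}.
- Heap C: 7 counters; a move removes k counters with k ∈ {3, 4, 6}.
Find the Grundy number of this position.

4

Heap A is a plain Nim heap of size 4, so its Grundy value is 4.
For heap B, compute g(0), g(1), … with moves {3, 5, 7}:
k:     0  1  2  3  4  5  6  7  8
g(k):  0  0  0  1  1  1  2  2  2
So g(8) = 2.
For heap C, compute g(0), g(1), … with moves {3, 4, 6}:
k:     0  1  2  3  4  5  6  7
g(k):  0  0  0  1  1  1  2  2
So g(7) = 2.
By the Sprague-Grundy theorem, the Grundy value of a sum of independent games is the XOR of the component values.
Combined value = 4 ⊕ 2 ⊕ 2 = 4.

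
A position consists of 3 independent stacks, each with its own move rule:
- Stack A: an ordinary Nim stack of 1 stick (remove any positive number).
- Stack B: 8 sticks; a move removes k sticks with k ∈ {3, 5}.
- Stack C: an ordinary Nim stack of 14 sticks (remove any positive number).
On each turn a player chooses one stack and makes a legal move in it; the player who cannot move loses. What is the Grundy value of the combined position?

Stack A is a plain Nim stack of size 1, so its Grundy value is 1.
For stack B, compute g(0), g(1), … with moves {3, 5}:
g(0) = mex{} = 0
g(1) = mex{} = 0
g(2) = mex{} = 0
g(3) = mex{0} = 1
g(4) = mex{0} = 1
g(5) = mex{0} = 1
g(6) = mex{0,1} = 2
g(7) = mex{0,1} = 2
g(8) = mex{1} = 0
So g(8) = 0.
Stack C is a plain Nim stack of size 14, so its Grundy value is 14.
The value of a disjunctive sum is the nim-sum of the parts.
Combined value = 1 XOR 0 XOR 14 = 15.

15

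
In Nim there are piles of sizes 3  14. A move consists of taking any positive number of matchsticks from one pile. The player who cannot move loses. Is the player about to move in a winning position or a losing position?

Compute the nim-sum pairwise:
3 ⊕ 14 = 13
The nim-sum is 13 ≠ 0, so this is an N-position: the player to move can win.

Winning position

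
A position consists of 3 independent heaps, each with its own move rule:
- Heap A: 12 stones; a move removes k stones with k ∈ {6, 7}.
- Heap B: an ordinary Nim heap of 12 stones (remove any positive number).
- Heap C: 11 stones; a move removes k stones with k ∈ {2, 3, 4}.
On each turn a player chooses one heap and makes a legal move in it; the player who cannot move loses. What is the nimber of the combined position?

12

Grundy values for heap A (subtraction set {6, 7}):
k:     0  1  2  3  4  5  6  7  8  9 10 11 12
g(k):  0  0  0  0  0  0  1  1  1  1  1  1  2
So g(12) = 2.
Heap B is a plain Nim heap of size 12, so its Grundy value is 12.
Build the Grundy sequence for heap C with g(k) = mex{g(k−s) : s ∈ {2, 3, 4}, s ≤ k}:
g(0) = mex{} = 0
g(1) = mex{} = 0
g(2) = mex{0} = 1
g(3) = mex{0} = 1
g(4) = mex{0,1} = 2
g(5) = mex{0,1} = 2
g(6) = mex{1,2} = 0
g(7) = mex{1,2} = 0
g(8) = mex{0,2} = 1
g(9) = mex{0,2} = 1
g(10) = mex{0,1} = 2
g(11) = mex{0,1} = 2
So g(11) = 2.
The value of a disjunctive sum is the nim-sum of the parts.
Combined value = 2 ⊕ 12 ⊕ 2 = 12.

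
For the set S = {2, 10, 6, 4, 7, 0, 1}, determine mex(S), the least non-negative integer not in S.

The values 0, 1, 2 are all present; 3 is the first non-negative integer missing from the set.

3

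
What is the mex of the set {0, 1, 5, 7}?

2

The values 0, 1 are all present; 2 is the first non-negative integer missing from the set.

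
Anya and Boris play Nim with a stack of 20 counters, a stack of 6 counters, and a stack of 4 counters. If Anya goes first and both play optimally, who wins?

Anya wins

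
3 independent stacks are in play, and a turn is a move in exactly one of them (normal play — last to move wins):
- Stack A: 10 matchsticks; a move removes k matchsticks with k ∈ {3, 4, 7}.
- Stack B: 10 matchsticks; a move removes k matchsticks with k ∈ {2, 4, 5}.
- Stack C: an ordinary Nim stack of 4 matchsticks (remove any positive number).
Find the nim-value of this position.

5

Build the Grundy sequence for stack A with g(k) = mex{g(k−s) : s ∈ {3, 4, 7}, s ≤ k}:
k:     0  1  2  3  4  5  6  7  8  9 10
g(k):  0  0  0  1  1  1  2  2  2  3  0
So g(10) = 0.
For stack B, compute g(0), g(1), … with moves {2, 4, 5}:
k:     0  1  2  3  4  5  6  7  8  9 10
g(k):  0  0  1  1  2  2  3  0  0  1  1
So g(10) = 1.
Stack C is a plain Nim stack of size 4, so its Grundy value is 4.
The value of a disjunctive sum is the nim-sum of the parts.
Combined value = 0 XOR 1 XOR 4 = 5.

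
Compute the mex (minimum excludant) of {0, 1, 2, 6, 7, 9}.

3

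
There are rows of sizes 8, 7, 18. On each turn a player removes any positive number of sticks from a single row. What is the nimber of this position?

Nim-sum: 8 XOR 7 XOR 18 = 29.

29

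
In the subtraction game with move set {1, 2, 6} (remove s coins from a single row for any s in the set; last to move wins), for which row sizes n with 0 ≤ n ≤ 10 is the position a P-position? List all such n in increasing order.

0, 3, 7, 10

Compute g(0), g(1), … for moves {1, 2, 6}:
g(0) = mex{} = 0
g(1) = mex{0} = 1
g(2) = mex{0,1} = 2
g(3) = mex{1,2} = 0
g(4) = mex{0,2} = 1
g(5) = mex{0,1} = 2
g(6) = mex{0,1,2} = 3
g(7) = mex{1,2,3} = 0
g(8) = mex{0,2,3} = 1
g(9) = mex{0,1} = 2
g(10) = mex{1,2} = 0
The P-positions (g = 0) in 0..10 are 0, 3, 7, 10.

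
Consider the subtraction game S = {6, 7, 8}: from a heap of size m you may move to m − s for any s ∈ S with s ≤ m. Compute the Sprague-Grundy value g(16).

0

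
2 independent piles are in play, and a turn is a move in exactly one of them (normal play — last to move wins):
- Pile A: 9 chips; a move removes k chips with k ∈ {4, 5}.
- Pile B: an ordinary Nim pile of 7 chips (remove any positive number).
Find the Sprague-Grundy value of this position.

Grundy values for pile A (subtraction set {4, 5}):
k:     0  1  2  3  4  5  6  7  8  9
g(k):  0  0  0  0  1  1  1  1  2  0
So g(9) = 0.
Pile B is a plain Nim pile of size 7, so its Grundy value is 7.
The value of a disjunctive sum is the nim-sum of the parts.
Combined value = 0 ⊕ 7 = 7.

7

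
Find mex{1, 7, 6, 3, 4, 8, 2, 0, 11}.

The values 0, 1, 2, 3, 4 are all present; 5 is the first non-negative integer missing from the set.

5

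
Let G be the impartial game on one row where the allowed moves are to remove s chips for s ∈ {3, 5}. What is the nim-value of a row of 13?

Grundy values for subtraction set {3, 5}:
k:     0  1  2  3  4  5  6  7  8  9 10 11 12 13
g(k):  0  0  0  1  1  1  2  2  0  0  0  1  1  1
So g(13) = 1.

1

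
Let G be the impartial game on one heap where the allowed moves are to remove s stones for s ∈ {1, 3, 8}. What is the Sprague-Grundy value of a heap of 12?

Grundy values for subtraction set {1, 3, 8}:
g(0) = mex{} = 0
g(1) = mex{0} = 1
g(2) = mex{1} = 0
g(3) = mex{0} = 1
g(4) = mex{1} = 0
g(5) = mex{0} = 1
g(6) = mex{1} = 0
g(7) = mex{0} = 1
g(8) = mex{0,1} = 2
g(9) = mex{0,1,2} = 3
g(10) = mex{0,1,3} = 2
g(11) = mex{1,2} = 0
g(12) = mex{0,3} = 1
So g(12) = 1.

1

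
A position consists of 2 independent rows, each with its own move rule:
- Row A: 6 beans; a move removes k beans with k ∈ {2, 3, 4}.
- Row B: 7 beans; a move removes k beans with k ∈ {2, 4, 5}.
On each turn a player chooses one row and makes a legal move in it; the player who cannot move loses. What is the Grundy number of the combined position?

0

Build the Grundy sequence for row A with g(k) = mex{g(k−s) : s ∈ {2, 3, 4}, s ≤ k}:
g(0) = mex{} = 0
g(1) = mex{} = 0
g(2) = mex{0} = 1
g(3) = mex{0} = 1
g(4) = mex{0,1} = 2
g(5) = mex{0,1} = 2
g(6) = mex{1,2} = 0
So g(6) = 0.
For row B, compute g(0), g(1), … with moves {2, 4, 5}:
g(0) = mex{} = 0
g(1) = mex{} = 0
g(2) = mex{0} = 1
g(3) = mex{0} = 1
g(4) = mex{0,1} = 2
g(5) = mex{0,1} = 2
g(6) = mex{0,1,2} = 3
g(7) = mex{1,2} = 0
So g(7) = 0.
The value of a disjunctive sum is the nim-sum of the parts.
Combined value = 0 ⊕ 0 = 0.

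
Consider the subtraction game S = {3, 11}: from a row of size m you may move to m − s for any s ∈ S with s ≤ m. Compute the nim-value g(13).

2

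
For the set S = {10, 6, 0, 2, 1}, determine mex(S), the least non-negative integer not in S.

The values 0, 1, 2 are all present; 3 is the first non-negative integer missing from the set.

3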